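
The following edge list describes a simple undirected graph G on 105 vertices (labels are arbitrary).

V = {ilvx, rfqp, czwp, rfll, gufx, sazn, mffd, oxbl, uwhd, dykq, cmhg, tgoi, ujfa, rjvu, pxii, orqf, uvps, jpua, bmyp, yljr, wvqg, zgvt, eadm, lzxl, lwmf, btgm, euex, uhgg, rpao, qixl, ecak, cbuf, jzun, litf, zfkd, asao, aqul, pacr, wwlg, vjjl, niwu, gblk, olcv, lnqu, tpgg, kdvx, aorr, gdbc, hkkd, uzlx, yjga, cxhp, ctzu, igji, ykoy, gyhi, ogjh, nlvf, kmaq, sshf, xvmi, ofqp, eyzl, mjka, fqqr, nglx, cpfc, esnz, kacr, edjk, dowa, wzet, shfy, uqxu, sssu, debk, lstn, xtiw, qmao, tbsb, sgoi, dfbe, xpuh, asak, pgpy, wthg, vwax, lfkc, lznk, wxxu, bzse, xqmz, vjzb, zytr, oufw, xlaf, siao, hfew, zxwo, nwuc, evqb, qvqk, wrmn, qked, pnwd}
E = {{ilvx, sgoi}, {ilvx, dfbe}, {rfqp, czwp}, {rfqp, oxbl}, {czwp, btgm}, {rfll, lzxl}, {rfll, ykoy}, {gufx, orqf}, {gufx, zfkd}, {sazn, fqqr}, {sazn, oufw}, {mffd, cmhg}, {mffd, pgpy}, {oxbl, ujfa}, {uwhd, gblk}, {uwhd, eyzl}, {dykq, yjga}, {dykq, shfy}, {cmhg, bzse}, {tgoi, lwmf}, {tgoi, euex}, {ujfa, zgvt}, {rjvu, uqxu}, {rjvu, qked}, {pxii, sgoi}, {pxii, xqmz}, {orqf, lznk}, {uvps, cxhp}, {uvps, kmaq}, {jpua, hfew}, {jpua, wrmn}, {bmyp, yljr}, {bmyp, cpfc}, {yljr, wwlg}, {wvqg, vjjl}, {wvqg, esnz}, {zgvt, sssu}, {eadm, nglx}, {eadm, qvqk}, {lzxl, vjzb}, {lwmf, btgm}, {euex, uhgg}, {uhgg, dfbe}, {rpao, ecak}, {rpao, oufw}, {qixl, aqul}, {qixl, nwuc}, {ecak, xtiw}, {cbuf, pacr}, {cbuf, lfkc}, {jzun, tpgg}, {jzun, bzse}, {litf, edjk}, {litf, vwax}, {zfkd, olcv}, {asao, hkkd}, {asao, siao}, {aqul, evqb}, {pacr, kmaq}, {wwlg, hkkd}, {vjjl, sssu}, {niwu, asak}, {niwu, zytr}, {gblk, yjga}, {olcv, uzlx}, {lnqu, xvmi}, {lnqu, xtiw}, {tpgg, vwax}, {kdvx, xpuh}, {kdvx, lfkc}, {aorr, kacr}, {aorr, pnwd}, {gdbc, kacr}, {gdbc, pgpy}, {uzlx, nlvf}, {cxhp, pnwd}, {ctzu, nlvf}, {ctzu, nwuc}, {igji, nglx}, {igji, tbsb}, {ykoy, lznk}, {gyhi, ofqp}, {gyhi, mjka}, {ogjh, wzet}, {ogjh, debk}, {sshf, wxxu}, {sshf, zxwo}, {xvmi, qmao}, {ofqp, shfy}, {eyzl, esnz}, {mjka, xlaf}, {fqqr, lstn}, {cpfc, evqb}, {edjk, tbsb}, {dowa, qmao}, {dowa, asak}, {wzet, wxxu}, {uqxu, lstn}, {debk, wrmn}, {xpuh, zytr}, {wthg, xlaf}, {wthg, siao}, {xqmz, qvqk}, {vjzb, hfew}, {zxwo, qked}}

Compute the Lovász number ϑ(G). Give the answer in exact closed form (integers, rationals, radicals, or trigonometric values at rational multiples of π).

105*cos(pi/105)/(cos(pi/105) + 1)

Vertex uwhd has 2 neighbors: gblk, eyzl.
Vertex qixl has 2 neighbors: aqul, nwuc.
Vertex debk has 2 neighbors: ogjh, wrmn.
Vertex pxii has 2 neighbors: sgoi, xqmz.
deg(v) = 2 for all v (|V|=105); this is C_{105}, the 105-cycle.
A has 53 distinct eigenvalues ≈ [2.0, 1.99642, 1.98569, 1.96786, 1.94298, 1.91115, 1.87247, 1.82709, 1.77517, 1.7169, 1.65248, 1.58214, 1.50614, 1.42475, 1.33826, 1.24698, 1.15123, 1.05137, 0.94774, 0.84071, 0.73068, 0.61803, 0.50317, 0.38651, 0.26847, 0.14946, 0.02992, -0.08973, -0.20906, -0.32764, -0.44504, -0.56085, -0.67466, -0.78605, -0.89463, -1.0, -1.10179, -1.19964, -1.2932, -1.38213, -1.4661, -1.54483, -1.61803, -1.68544, -1.74682, -1.80194, -1.85061, -1.89265, -1.92793, -1.9563, -1.97766, -1.99195, -1.9991].
Lovász: ϑ = −105(-2*cos(pi/105))/(2+-(-1)*2*cos(pi/105)) = 105*cos(pi/105)/(cos(pi/105) + 1).
Numerically 52.488249.
Check 52 ≤ 105*cos(pi/105)/(cos(pi/105) + 1) ≤ 53: both strict.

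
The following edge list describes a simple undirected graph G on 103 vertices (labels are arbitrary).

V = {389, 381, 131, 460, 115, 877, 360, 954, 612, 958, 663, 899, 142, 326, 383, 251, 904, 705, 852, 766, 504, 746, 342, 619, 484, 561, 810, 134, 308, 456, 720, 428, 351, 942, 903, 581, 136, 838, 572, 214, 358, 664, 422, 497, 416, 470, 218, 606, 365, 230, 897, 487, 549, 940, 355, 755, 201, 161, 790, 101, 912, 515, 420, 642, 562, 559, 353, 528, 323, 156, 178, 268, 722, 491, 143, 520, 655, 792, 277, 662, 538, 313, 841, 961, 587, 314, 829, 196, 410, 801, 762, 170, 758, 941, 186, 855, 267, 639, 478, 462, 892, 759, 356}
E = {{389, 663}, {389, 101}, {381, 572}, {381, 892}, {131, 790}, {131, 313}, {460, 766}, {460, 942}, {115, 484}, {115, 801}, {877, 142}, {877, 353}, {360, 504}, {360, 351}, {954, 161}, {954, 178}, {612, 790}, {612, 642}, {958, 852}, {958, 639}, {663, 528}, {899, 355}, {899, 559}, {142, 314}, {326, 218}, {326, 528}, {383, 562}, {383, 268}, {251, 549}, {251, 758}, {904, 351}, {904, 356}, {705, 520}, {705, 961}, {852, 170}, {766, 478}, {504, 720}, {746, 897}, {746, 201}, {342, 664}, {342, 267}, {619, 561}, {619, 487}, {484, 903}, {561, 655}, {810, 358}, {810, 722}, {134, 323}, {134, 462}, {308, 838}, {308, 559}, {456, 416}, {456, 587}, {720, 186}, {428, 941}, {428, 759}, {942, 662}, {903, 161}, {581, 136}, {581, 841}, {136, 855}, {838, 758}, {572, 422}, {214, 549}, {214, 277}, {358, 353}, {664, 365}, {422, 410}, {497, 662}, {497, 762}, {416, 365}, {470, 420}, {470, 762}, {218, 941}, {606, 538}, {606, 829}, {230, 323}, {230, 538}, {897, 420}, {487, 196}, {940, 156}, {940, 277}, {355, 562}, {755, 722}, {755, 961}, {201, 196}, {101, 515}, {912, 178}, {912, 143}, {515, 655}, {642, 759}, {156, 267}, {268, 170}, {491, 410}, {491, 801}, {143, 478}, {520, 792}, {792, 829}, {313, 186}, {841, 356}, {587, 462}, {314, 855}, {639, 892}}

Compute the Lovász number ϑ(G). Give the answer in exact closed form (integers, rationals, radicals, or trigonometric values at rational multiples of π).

103*cos(pi/103)/(cos(pi/103) + 1)

deg(877) = 2; N(877) = {142, 353}.
Vertex 897 has 2 neighbors: 746, 420.
deg(892) = 2; N(892) = {381, 639}.
N(355) = {899, 562}, |N(355)| = 2.
G on 103 vertices is 2-regular; connected 2-regular on 103 ⇒ C_{103}.
spec(A) ≈ [2.0, 1.99628, 1.98513, 1.9666, 1.94076, 1.90769, 1.86752, 1.82041, 1.76653, 1.70608, 1.63928, 1.56638, 1.48765, 1.40339, 1.31391, 1.21954, 1.12063, 1.01756, 0.9107, 0.80045, 0.68722, 0.57144, 0.45353, 0.33394, 0.2131, 0.09147, -0.0305, -0.15236, -0.27365, -0.39392, -0.51273, -0.62963, -0.74418, -0.85597, -0.96458, -1.06959, -1.17063, -1.26731, -1.35928, -1.44619, -1.52772, -1.60357, -1.67345, -1.73711, -1.79431, -1.84483, -1.88849, -1.92512, -1.95459, -1.97679, -1.99163, -1.99907] (distinct, 5 d.p.).
Lovász (edge-transitive): ϑ = −103·(-2*cos(pi/103))/((2)−(-2*cos(pi/103))) = 103*cos(pi/103)/(cos(pi/103) + 1).
≈ 51.488020 (to 6 d.p.).
Lovász sandwich 51 ≤ 103*cos(pi/103)/(cos(pi/103) + 1) ≤ 52: both strict.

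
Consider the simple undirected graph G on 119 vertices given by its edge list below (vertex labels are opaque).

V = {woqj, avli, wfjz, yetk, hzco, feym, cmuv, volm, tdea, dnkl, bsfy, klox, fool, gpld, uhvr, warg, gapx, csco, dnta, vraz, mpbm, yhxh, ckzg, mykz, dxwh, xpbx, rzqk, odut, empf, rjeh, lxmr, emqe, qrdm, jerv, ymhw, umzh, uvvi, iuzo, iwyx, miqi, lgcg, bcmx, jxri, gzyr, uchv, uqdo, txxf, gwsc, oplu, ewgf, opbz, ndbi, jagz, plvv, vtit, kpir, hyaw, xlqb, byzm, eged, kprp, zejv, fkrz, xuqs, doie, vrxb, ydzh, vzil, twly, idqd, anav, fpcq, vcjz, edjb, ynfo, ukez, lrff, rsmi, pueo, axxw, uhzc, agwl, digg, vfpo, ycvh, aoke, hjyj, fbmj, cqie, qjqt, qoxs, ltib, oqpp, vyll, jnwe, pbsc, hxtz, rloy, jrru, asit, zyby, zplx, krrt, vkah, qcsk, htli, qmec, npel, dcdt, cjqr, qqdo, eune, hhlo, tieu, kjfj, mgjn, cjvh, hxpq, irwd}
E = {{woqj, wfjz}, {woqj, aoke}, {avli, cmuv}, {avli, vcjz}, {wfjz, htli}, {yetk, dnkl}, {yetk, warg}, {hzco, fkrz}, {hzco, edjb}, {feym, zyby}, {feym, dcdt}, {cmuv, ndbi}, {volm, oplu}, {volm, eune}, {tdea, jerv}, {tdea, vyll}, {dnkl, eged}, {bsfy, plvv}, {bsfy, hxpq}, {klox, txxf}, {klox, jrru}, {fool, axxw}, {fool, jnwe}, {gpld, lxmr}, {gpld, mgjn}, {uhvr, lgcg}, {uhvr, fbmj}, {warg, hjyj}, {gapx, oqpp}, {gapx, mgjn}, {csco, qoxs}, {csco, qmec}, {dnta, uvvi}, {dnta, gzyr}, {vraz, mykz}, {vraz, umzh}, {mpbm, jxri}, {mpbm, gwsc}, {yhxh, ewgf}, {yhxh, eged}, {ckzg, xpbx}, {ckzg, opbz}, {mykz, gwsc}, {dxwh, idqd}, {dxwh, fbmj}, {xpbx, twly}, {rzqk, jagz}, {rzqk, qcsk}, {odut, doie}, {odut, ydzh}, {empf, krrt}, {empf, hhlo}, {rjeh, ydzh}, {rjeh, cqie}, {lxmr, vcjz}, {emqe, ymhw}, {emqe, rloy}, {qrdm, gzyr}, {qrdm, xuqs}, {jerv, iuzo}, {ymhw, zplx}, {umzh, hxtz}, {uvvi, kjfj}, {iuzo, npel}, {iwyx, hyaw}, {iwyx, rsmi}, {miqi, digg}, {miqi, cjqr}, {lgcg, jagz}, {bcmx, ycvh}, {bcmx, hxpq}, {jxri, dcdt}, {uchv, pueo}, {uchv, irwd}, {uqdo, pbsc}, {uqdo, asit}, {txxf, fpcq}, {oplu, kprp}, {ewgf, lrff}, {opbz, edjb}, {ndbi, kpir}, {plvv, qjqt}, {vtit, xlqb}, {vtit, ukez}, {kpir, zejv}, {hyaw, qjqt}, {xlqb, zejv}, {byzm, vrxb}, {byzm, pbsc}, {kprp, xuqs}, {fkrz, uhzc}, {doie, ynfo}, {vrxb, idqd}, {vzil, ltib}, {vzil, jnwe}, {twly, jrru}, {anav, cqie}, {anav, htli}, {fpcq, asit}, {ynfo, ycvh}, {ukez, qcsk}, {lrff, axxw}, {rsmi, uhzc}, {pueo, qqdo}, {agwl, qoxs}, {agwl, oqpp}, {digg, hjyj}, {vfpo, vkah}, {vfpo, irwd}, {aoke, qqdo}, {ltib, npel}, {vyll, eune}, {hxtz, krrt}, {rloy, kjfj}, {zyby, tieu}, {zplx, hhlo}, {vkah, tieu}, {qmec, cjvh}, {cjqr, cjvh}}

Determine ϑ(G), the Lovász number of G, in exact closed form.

deg(uchv) = 2; N(uchv) = {pueo, irwd}.
deg(qcsk) = 2; N(qcsk) = {rzqk, ukez}.
deg(kpir) = 2; N(kpir) = {ndbi, zejv}.
deg(dnta) = 2; N(dnta) = {uvvi, gzyr}.
119-vertex 2-regular graph: connected 2-regular on 119 ⇒ C_{119}.
A has 60 distinct eigenvalues ≈ [2.0, 1.997213, 1.988859, 1.974962, 1.95556, 1.930708, 1.900475, 1.864944, 1.824216, 1.778403, 1.727634, 1.672049, 1.611804, 1.547067, 1.478018, 1.404849, 1.327765, 1.24698, 1.162719, 1.075218, 0.984719, 0.891477, 0.795749, 0.697804, 0.597914, 0.496357, 0.393417, 0.28938, 0.184537, 0.079179, -0.026399, -0.131904, -0.237041, -0.341517, -0.445042, -0.547326, -0.648085, -0.747037, -0.843907, -0.938425, -1.030328, -1.119358, -1.205269, -1.287821, -1.366783, -1.441936, -1.51307, -1.579986, -1.642499, -1.700434, -1.75363, -1.801938, -1.845223, -1.883366, -1.916259, -1.943812, -1.965946, -1.982601, -1.993731, -1.999303].
ϑ = −N·λ_min/(λ_max−λ_min) = −119·(-2*cos(pi/119))/(2−(-2*cos(pi/119))) = 119*cos(pi/119)/(cos(pi/119) + 1).
ϑ(G) ≈ 59.4896316.
59 ≤ 119*cos(pi/119)/(cos(pi/119) + 1) ≤ 60: both strict.

119*cos(pi/119)/(cos(pi/119) + 1)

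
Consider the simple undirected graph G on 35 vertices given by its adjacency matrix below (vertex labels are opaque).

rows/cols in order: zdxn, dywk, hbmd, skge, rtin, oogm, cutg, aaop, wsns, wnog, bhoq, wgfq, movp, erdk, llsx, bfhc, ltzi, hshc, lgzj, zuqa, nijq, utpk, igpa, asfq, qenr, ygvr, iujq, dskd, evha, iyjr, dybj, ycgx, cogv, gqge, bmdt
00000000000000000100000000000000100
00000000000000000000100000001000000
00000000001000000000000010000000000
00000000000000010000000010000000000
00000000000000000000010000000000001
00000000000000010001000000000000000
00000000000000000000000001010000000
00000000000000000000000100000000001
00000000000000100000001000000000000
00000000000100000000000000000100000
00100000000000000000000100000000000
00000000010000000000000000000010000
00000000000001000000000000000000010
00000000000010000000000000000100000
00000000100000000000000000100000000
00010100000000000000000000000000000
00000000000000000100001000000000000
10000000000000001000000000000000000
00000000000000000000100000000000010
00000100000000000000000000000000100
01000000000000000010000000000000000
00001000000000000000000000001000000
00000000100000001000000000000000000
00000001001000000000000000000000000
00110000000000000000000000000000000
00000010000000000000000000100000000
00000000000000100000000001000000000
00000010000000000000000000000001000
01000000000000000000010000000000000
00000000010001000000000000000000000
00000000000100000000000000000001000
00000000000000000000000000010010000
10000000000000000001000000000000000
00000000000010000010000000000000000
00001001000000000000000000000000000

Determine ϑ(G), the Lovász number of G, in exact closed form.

N(wgfq) = {wnog, dybj}, |N(wgfq)| = 2.
deg(wnog) = 2; N(wnog) = {wgfq, iyjr}.
N(qenr) = {hbmd, skge}, |N(qenr)| = 2.
Vertex evha has 2 neighbors: dywk, utpk.
Regular of degree 2 on 35 vertices: connected 2-regular on 35 ⇒ C_{35}.
Distinct eigenvalues (to 5 d.p.): [2.0, 1.96786, 1.87247, 1.7169, 1.50614, 1.24698, 0.94774, 0.61803, 0.26847, -0.08973, -0.44504, -0.78605, -1.10179, -1.38213, -1.61803, -1.80194, -1.92793, -1.99195].
ϑ = −N·λ_min/(λ_max−λ_min) = −35·(-2*cos(pi/35))/(2−(-2*cos(pi/35))) = 35*cos(pi/35)/(cos(pi/35) + 1).
Numerically 17.4647040.
Lovász sandwich 17 ≤ 35*cos(pi/35)/(cos(pi/35) + 1) ≤ 18: both strict.

35*cos(pi/35)/(cos(pi/35) + 1)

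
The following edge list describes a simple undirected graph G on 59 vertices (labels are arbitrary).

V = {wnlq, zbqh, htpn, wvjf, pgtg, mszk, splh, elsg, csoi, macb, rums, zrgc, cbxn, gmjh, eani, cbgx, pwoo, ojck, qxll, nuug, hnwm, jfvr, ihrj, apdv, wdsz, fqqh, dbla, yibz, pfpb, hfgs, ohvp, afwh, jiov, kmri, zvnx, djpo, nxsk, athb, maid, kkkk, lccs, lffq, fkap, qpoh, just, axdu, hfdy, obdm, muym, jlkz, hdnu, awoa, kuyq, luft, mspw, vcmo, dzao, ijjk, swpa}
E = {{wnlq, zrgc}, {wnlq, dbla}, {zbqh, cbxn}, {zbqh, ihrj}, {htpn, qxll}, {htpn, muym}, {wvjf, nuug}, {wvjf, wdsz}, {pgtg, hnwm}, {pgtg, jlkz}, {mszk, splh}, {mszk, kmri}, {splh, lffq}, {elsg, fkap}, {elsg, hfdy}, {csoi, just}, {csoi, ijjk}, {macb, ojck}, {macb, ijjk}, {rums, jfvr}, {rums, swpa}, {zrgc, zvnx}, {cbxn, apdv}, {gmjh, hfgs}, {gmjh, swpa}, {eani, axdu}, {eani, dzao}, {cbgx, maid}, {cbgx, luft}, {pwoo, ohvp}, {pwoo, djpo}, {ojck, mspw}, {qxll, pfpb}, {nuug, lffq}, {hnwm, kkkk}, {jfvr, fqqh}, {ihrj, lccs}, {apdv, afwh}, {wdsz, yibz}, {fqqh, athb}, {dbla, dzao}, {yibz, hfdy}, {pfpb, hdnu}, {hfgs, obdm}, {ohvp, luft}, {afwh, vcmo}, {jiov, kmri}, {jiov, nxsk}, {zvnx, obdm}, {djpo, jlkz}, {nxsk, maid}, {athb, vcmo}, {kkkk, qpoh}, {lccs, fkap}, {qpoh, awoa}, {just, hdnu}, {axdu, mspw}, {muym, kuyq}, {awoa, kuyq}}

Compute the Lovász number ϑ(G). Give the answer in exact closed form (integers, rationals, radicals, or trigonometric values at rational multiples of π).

Vertex cbxn has 2 neighbors: zbqh, apdv.
N(elsg) = {fkap, hfdy}, |N(elsg)| = 2.
N(obdm) = {hfgs, zvnx}, |N(obdm)| = 2.
Vertex pgtg has 2 neighbors: hnwm, jlkz.
2-regular, N=59; connected 2-regular on 59 ⇒ C_{59}.
The 30 distinct eigenvalues: [2.0, 1.989, 1.955, 1.899, 1.821, 1.723, 1.605, 1.47, 1.317, 1.15, 0.969, 0.778, 0.577, 0.371, 0.16, -0.053, -0.265, -0.475, -0.678, -0.875, -1.061, -1.235, -1.395, -1.54, -1.667, -1.775, -1.863, -1.93, -1.975, -1.997].
Lovász: ϑ = −59(-2*cos(pi/59))/(2+-(-1)*2*cos(pi/59)) = 59*cos(pi/59)/(cos(pi/59) + 1).
Numerically 29.479080.
Lovász sandwich 29 ≤ 59*cos(pi/59)/(cos(pi/59) + 1) ≤ 30: both strict.

59*cos(pi/59)/(cos(pi/59) + 1)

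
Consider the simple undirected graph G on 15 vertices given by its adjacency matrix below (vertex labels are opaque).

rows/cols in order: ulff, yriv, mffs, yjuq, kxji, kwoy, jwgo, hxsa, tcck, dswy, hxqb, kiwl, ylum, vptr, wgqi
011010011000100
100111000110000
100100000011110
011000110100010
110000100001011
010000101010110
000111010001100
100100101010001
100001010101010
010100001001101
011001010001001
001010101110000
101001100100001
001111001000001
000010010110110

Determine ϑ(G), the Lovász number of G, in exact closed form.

5

Vertex ylum has 6 neighbors: ulff, mffs, kwoy, jwgo, dswy, wgqi.
Vertex tcck has 6 neighbors: ulff, kwoy, hxsa, dswy, kiwl, vptr.
Vertex wgqi has 6 neighbors: kxji, hxsa, dswy, hxqb, ylum, vptr.
N(hxsa) = {ulff, yjuq, jwgo, tcck, hxqb, wgqi}, |N(hxsa)| = 6.
Regular of degree 6 on 15 vertices: Kneser-type, 2-subsets of [6].
Distinct eigenvalues (to 6 d.p.): [6.0, 1.0, -3.0].
λ_max=6, λ_min=-3; ϑ = −15·λ_min/(λ_max−λ_min) = 5.
Numerically 5.00000.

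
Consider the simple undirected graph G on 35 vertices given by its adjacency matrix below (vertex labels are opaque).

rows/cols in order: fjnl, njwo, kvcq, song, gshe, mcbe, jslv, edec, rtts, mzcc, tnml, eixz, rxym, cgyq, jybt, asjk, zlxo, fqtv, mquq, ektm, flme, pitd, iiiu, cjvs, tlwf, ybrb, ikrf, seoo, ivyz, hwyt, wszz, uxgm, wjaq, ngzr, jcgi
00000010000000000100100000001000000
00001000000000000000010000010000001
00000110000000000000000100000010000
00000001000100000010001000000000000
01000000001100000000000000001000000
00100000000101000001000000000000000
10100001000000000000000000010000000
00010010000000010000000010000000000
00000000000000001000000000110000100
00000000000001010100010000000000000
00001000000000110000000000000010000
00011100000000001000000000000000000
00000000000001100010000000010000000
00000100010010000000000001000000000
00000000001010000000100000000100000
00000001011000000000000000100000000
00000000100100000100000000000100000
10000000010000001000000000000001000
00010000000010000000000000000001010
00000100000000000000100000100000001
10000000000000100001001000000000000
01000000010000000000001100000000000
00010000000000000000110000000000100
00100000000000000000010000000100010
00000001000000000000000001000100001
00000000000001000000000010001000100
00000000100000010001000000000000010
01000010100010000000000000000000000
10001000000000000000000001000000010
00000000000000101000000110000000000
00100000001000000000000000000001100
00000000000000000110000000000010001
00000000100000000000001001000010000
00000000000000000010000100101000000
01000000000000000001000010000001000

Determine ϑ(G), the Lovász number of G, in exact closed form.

15

deg(tlwf) = 4; N(tlwf) = {edec, ybrb, hwyt, jcgi}.
Vertex wjaq has 4 neighbors: rtts, iiiu, ybrb, wszz.
deg(ngzr) = 4; N(ngzr) = {mquq, cjvs, ikrf, ivyz}.
N(fjnl) = {jslv, fqtv, flme, ivyz}, |N(fjnl)| = 4.
4-regular, N=35; Kneser-type, 3-subsets of [7].
spec(A) ≈ [4.0, 2.0, -1.0, -3.0] (distinct, 6 d.p.).
ϑ = −N·λ_min/(λ_max−λ_min) = −35·(-3)/(4−(-3)) = 15.
Numerically 15.000000000.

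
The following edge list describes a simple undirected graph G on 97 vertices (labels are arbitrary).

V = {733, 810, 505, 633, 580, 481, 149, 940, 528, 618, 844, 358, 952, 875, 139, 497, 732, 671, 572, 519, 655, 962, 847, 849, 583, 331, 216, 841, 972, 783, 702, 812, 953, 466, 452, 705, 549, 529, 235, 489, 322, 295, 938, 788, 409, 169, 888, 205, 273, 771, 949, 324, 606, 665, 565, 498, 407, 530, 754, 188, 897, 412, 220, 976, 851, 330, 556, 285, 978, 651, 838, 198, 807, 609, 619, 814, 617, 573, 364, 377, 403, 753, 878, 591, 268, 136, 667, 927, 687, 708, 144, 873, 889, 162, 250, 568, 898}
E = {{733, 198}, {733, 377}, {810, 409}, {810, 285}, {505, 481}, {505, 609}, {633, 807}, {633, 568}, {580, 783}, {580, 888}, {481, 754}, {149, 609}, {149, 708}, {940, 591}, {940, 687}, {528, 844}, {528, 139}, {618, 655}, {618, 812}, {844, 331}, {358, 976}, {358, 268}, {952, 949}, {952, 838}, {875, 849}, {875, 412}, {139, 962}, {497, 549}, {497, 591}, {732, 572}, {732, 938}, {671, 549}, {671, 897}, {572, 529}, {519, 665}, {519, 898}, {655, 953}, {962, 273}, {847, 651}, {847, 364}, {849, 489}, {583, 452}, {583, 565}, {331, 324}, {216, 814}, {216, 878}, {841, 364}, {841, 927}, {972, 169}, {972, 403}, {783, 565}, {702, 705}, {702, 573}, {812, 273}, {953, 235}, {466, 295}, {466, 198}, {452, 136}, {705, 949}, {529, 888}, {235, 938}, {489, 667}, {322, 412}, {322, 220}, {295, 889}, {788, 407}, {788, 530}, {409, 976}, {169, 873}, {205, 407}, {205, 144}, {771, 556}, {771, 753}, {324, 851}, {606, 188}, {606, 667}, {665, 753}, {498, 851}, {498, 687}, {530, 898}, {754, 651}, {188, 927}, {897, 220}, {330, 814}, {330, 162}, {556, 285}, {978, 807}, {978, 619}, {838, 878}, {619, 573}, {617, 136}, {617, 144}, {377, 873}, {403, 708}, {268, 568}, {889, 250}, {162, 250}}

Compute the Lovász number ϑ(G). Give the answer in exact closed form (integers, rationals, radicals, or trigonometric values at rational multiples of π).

deg(322) = 2; N(322) = {412, 220}.
deg(687) = 2; N(687) = {940, 498}.
N(529) = {572, 888}, |N(529)| = 2.
deg(136) = 2; N(136) = {452, 617}.
Regular of degree 2 on 97 vertices: connected 2-regular on 97 ⇒ C_{97}.
spec(A) ≈ [2.0, 1.995806, 1.98324, 1.962356, 1.933242, 1.896018, 1.850842, 1.797903, 1.737423, 1.669656, 1.594886, 1.513426, 1.425618, 1.33183, 1.232457, 1.127914, 1.01864, 0.905094, 0.787752, 0.667105, 0.54366, 0.417935, 0.290457, 0.161761, 0.032386, -0.097124, -0.226228, -0.354382, -0.48105, -0.6057, -0.72781, -0.846867, -0.962372, -1.07384, -1.180805, -1.282816, -1.379448, -1.470293, -1.554971, -1.633127, -1.704434, -1.768591, -1.82533, -1.874413, -1.915635, -1.948821, -1.973833, -1.990567, -1.998951] (distinct, 6 d.p.).
With N=97: ϑ(G) = 97·(-(-1)*2*cos(pi/97))/(2−(-2*cos(pi/97))) = 97*cos(pi/97)/(cos(pi/97) + 1).
= 48.48727921… (decimal).
48 ≤ 97*cos(pi/97)/(cos(pi/97) + 1) ≤ 49: both strict.

97*cos(pi/97)/(cos(pi/97) + 1)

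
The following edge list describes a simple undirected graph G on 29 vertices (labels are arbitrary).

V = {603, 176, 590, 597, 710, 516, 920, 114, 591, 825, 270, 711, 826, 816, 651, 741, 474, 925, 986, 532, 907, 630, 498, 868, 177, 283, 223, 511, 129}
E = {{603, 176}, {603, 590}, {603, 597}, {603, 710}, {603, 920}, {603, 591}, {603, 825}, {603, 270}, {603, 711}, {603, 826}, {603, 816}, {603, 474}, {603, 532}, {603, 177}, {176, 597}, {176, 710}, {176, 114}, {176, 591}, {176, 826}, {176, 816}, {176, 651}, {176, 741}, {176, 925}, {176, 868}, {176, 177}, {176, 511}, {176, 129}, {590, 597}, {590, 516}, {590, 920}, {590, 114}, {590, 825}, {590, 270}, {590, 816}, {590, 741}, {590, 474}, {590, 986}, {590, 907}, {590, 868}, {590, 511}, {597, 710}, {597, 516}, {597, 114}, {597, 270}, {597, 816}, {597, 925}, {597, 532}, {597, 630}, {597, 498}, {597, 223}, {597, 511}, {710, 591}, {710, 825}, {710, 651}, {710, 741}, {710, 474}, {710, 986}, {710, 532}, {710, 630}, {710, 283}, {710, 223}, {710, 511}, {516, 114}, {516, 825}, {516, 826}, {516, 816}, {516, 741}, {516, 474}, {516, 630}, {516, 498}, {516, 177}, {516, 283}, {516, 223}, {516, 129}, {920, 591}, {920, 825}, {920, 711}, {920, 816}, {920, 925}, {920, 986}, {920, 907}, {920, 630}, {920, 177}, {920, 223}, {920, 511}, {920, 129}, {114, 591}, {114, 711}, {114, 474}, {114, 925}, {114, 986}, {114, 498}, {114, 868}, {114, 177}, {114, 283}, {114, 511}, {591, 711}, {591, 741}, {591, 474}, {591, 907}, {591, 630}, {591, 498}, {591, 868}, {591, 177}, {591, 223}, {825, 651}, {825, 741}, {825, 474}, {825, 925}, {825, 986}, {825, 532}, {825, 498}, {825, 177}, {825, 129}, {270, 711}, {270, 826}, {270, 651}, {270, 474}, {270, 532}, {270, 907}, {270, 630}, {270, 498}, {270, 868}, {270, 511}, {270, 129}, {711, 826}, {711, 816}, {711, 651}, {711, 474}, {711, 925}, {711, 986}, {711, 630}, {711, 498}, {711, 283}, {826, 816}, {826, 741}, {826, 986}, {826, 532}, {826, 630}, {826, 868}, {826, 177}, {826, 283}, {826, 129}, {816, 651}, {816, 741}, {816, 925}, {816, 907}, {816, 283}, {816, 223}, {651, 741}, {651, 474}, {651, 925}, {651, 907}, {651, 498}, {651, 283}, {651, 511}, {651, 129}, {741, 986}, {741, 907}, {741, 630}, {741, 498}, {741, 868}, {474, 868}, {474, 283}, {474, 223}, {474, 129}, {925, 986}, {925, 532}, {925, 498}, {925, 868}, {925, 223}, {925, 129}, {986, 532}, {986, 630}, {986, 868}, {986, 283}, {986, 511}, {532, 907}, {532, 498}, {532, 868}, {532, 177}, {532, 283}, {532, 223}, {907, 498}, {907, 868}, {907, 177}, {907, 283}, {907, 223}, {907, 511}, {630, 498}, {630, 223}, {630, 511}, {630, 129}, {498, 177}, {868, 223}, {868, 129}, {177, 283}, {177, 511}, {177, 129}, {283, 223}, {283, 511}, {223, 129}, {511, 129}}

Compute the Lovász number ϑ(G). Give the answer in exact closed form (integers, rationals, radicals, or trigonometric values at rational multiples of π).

sqrt(29)

Vertex 590 has 14 neighbors: 603, 597, 516, 920, 114, 825, 270, 816, 741, 474, 986, 907, 868, 511.
deg(511) = 14; N(511) = {176, 590, 597, 710, 920, 114, 270, 651, 986, 907, 630, 177, 283, 129}.
deg(630) = 14; N(630) = {597, 710, 516, 920, 591, 270, 711, 826, 741, 986, 498, 223, 511, 129}.
N(710) = {603, 176, 597, 591, 825, 651, 741, 474, 986, 532, 630, 283, 223, 511}, |N(710)| = 14.
Regular of degree 14 on 29 vertices: Paley(29): SR with (k,λ,μ)=(14,6,7).
The 3 distinct eigenvalues: [14.0, 2.193, -3.193].
With N=29: ϑ(G) = 29·(-(-sqrt(29)/2 - 1/2))/(14−(-sqrt(29)/2 - 1/2)) = sqrt(29).
≈ 5.385165 (to 6 d.p.).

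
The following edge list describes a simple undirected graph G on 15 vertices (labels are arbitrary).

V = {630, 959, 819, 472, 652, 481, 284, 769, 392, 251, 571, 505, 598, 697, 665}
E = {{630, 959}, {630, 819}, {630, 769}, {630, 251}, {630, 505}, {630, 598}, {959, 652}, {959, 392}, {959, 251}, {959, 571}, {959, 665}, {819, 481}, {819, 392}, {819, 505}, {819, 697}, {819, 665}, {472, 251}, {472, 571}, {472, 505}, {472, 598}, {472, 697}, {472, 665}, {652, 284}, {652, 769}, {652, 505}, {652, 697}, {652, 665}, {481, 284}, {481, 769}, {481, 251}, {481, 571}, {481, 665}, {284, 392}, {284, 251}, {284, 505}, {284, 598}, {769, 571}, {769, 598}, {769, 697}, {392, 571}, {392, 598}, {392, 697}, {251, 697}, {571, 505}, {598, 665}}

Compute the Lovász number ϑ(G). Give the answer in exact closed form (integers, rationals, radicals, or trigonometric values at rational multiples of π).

deg(630) = 6; N(630) = {959, 819, 769, 251, 505, 598}.
deg(959) = 6; N(959) = {630, 652, 392, 251, 571, 665}.
Vertex 769 has 6 neighbors: 630, 652, 481, 571, 598, 697.
N(819) = {630, 481, 392, 505, 697, 665}, |N(819)| = 6.
Every vertex has degree 6 (N=15); Kneser-type, 2-subsets of [6].
spec(A) ≈ [6.0, 1.0, -3.0] (distinct, 6 d.p.).
Lovász: ϑ = −15(-3)/(6+-1*(-3)) = 5.
Numerically 5.000000000.

5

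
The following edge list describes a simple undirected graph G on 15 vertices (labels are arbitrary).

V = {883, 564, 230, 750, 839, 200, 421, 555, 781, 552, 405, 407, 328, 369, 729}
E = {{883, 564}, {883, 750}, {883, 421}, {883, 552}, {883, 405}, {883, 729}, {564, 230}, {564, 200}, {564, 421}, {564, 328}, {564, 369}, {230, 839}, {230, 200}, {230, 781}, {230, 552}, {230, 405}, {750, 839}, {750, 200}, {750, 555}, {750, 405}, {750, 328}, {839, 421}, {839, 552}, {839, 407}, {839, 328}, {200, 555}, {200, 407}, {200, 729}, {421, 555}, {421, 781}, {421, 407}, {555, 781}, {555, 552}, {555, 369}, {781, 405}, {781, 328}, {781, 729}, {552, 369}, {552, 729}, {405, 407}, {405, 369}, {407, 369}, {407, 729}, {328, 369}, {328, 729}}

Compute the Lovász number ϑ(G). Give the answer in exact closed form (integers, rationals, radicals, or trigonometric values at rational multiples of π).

N(781) = {230, 421, 555, 405, 328, 729}, |N(781)| = 6.
deg(421) = 6; N(421) = {883, 564, 839, 555, 781, 407}.
deg(883) = 6; N(883) = {564, 750, 421, 552, 405, 729}.
Vertex 552 has 6 neighbors: 883, 230, 839, 555, 369, 729.
Regular of degree 6 on 15 vertices: this is K(6,2), the Kneser graph.
Distinct eigenvalues (to 4 d.p.): [6.0, 1.0, -3.0].
λ_max=6, λ_min=-3; ϑ = −15·λ_min/(λ_max−λ_min) = 5.
ϑ(G) ≈ 5.0000000.

5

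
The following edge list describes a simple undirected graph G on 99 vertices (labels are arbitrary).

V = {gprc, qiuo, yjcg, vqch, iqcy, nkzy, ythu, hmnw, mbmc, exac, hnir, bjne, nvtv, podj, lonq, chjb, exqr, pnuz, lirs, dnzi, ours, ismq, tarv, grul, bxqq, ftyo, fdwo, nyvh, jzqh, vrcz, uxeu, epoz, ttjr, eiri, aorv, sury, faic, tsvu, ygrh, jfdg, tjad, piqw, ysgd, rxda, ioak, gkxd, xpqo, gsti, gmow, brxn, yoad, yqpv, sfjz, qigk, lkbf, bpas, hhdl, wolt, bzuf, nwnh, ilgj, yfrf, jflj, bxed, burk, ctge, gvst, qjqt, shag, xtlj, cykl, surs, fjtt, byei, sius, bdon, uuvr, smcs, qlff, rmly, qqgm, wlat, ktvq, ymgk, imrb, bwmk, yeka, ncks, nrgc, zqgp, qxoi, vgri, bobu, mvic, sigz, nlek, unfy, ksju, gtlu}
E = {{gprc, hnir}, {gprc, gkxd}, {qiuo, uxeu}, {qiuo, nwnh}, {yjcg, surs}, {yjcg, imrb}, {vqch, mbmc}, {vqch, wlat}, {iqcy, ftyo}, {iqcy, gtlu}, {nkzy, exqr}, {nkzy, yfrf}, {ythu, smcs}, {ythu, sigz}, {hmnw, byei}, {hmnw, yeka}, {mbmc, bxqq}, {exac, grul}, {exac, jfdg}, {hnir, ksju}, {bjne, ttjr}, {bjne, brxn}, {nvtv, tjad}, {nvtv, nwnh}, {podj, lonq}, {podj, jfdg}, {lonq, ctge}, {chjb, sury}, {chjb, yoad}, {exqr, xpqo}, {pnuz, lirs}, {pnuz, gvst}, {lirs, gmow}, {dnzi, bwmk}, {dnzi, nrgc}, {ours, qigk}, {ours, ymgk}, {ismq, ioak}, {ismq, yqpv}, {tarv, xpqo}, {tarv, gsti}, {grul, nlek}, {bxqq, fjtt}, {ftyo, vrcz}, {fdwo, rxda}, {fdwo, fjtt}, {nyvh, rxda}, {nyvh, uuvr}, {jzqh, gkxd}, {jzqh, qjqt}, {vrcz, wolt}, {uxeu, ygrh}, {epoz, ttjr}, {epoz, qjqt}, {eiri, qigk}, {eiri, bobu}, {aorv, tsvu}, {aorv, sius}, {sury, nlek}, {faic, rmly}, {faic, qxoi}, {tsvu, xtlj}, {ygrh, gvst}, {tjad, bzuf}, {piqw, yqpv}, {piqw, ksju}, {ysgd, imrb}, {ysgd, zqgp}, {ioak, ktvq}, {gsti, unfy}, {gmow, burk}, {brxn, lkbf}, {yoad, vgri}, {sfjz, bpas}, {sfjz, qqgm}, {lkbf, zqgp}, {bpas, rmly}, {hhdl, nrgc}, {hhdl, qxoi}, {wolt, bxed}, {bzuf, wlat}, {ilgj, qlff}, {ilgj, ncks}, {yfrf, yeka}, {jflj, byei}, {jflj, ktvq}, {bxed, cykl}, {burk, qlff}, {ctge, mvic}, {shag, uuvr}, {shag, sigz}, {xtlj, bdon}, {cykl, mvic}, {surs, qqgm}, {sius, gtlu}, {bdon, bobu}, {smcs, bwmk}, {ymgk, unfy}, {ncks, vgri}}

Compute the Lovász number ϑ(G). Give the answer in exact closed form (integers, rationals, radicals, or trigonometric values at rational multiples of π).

99*cos(pi/99)/(cos(pi/99) + 1)

Vertex yfrf has 2 neighbors: nkzy, yeka.
Vertex ncks has 2 neighbors: ilgj, vgri.
Vertex lkbf has 2 neighbors: brxn, zqgp.
Vertex mbmc has 2 neighbors: vqch, bxqq.
Regular of degree 2 on 99 vertices: a single 99-cycle (edge-transitive).
A has 50 distinct eigenvalues ≈ [2.0, 1.996, 1.984, 1.964, 1.936, 1.9, 1.857, 1.806, 1.748, 1.683, 1.611, 1.532, 1.447, 1.357, 1.261, 1.16, 1.054, 0.945, 0.831, 0.714, 0.594, 0.472, 0.347, 0.222, 0.095, -0.032, -0.158, -0.285, -0.41, -0.533, -0.654, -0.773, -0.888, -1.0, -1.108, -1.211, -1.31, -1.403, -1.491, -1.572, -1.647, -1.716, -1.778, -1.832, -1.879, -1.919, -1.951, -1.975, -1.991, -1.999].
−99·(-2*cos(pi/99)) / ((2)−(-2*cos(pi/99))) = 99*cos(pi/99)/(cos(pi/99) + 1) = ϑ(G).
≈ 49.4875 (to 4 d.p.).
α=49, χ(Ḡ)=50; ϑ=99*cos(pi/99)/(cos(pi/99) + 1) lies between (both strict).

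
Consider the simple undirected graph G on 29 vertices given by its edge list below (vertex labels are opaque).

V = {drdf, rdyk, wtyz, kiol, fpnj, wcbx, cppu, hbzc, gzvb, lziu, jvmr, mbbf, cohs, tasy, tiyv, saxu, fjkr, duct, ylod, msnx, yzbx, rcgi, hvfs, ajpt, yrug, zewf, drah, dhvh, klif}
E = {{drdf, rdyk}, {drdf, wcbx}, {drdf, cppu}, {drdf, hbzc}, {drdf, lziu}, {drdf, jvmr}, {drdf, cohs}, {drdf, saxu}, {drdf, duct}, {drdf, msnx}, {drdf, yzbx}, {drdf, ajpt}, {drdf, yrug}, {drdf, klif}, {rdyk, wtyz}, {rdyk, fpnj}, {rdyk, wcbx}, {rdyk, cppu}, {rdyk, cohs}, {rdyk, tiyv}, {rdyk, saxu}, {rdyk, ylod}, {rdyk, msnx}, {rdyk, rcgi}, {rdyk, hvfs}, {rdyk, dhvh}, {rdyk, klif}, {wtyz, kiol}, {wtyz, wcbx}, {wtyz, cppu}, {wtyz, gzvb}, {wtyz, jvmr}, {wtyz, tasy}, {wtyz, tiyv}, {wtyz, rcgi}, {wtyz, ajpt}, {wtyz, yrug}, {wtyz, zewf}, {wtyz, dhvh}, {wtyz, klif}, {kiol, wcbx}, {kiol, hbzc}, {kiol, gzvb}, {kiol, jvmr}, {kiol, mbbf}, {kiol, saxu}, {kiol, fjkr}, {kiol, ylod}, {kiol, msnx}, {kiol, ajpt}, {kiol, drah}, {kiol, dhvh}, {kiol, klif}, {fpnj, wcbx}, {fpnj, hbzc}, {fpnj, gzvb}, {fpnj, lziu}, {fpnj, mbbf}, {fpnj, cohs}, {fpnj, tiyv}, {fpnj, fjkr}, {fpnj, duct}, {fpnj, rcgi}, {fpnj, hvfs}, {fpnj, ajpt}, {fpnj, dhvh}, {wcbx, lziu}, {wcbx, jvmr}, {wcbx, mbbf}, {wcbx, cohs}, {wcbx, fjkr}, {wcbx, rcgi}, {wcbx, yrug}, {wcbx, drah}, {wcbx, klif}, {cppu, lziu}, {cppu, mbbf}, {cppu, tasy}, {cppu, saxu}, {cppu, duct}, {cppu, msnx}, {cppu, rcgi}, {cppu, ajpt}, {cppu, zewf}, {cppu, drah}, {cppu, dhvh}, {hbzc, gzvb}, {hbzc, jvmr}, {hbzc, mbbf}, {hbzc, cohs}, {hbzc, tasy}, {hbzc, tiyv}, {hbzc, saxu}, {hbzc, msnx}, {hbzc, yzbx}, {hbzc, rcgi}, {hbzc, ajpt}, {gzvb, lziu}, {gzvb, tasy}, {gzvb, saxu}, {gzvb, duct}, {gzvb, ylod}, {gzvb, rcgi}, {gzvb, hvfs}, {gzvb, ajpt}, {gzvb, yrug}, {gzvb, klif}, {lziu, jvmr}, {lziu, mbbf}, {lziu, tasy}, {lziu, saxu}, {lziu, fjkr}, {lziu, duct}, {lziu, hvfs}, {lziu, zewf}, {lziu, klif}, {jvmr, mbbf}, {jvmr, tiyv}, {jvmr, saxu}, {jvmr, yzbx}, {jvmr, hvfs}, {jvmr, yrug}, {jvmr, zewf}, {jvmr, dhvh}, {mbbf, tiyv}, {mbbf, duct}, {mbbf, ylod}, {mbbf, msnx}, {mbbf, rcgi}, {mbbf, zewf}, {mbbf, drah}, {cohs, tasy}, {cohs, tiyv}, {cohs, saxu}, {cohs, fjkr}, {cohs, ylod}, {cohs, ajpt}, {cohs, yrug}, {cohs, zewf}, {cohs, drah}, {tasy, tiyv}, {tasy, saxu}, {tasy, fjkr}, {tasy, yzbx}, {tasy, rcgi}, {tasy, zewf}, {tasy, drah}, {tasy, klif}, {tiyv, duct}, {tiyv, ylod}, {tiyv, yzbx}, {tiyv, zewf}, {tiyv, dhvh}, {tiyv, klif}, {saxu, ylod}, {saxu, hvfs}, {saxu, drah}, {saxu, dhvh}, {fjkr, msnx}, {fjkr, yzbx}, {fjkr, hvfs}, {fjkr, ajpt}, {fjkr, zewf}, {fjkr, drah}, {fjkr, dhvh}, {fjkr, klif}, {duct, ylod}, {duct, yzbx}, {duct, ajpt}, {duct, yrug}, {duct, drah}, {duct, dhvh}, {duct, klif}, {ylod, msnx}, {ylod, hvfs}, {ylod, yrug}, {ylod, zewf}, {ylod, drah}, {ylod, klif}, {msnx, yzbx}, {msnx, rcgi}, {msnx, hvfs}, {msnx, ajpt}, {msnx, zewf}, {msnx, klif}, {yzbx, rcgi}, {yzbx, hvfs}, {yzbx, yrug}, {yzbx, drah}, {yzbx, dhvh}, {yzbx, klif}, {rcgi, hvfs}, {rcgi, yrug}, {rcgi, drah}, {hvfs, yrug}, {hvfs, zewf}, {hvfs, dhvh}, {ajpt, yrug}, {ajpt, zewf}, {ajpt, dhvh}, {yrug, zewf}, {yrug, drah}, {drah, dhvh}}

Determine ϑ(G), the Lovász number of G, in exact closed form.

sqrt(29)

deg(fpnj) = 14; N(fpnj) = {rdyk, wcbx, hbzc, gzvb, lziu, mbbf, cohs, tiyv, fjkr, duct, rcgi, hvfs, ajpt, dhvh}.
N(ajpt) = {drdf, wtyz, kiol, fpnj, cppu, hbzc, gzvb, cohs, fjkr, duct, msnx, yrug, zewf, dhvh}, |N(ajpt)| = 14.
Vertex rcgi has 14 neighbors: rdyk, wtyz, fpnj, wcbx, cppu, hbzc, gzvb, mbbf, tasy, msnx, yzbx, hvfs, yrug, drah.
deg(mbbf) = 14; N(mbbf) = {kiol, fpnj, wcbx, cppu, hbzc, lziu, jvmr, tiyv, duct, ylod, msnx, rcgi, zewf, drah}.
Regular of degree 14 on 29 vertices: Paley(29): SR with (k,λ,μ)=(14,6,7).
Distinct eigenvalues (to 5 d.p.): [14.0, 2.19258, -3.19258].
Lovász: ϑ = −29(-sqrt(29)/2 - 1/2)/(14+-(-sqrt(29)/2 - 1/2)) = sqrt(29).
ϑ(G) ≈ 5.385164807.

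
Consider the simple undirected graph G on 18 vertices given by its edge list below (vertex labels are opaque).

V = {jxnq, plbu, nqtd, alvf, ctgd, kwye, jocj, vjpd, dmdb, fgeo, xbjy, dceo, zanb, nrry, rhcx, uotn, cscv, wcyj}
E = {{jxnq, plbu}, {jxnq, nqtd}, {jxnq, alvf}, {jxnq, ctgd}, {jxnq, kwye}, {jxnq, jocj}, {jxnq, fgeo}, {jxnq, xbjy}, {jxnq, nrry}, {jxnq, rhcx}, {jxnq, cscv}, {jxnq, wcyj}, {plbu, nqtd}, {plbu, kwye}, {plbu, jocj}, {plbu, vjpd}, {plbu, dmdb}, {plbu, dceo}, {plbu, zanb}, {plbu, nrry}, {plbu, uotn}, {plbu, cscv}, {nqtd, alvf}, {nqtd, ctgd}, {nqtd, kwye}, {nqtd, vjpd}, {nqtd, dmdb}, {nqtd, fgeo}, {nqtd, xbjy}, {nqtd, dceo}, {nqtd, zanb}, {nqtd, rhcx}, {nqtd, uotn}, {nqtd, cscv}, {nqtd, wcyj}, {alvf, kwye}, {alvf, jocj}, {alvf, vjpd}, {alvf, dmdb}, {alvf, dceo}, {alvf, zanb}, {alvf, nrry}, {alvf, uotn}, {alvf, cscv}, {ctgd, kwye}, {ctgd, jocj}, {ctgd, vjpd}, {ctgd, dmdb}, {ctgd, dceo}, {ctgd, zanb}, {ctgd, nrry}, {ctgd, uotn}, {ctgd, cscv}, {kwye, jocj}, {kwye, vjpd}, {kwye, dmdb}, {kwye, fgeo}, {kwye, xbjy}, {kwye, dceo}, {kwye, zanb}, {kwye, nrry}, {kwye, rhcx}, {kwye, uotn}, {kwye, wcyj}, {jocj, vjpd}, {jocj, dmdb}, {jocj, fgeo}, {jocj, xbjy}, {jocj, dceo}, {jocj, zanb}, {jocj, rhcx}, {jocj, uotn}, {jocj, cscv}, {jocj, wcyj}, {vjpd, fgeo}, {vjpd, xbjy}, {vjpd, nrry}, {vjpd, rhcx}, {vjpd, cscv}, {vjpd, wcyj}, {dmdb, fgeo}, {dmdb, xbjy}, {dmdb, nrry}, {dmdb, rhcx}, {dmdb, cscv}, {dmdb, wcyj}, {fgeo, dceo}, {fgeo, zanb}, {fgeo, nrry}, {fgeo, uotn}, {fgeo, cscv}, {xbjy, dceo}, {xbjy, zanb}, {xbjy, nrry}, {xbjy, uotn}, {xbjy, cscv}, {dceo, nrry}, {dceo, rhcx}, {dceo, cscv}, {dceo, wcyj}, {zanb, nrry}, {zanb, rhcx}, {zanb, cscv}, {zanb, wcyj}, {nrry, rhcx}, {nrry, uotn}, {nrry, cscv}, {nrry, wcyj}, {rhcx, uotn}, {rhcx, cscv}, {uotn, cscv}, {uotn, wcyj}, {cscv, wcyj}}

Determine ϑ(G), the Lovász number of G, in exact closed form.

Vertex nrry has 15 neighbors: jxnq, plbu, alvf, ctgd, kwye, vjpd, dmdb, fgeo, xbjy, dceo, zanb, rhcx, uotn, cscv, wcyj.
Vertex ctgd has 11 neighbors: jxnq, nqtd, kwye, jocj, vjpd, dmdb, dceo, zanb, nrry, uotn, cscv.
N(wcyj) = {jxnq, nqtd, kwye, jocj, vjpd, dmdb, dceo, zanb, nrry, uotn, cscv}, |N(wcyj)| = 11.
N(vjpd) = {plbu, nqtd, alvf, ctgd, kwye, jocj, fgeo, xbjy, nrry, rhcx, cscv, wcyj}, |N(vjpd)| = 12.
G = K_{7,6,3,2}: α = 7 = χ(Ḡ), so ϑ = 7.
= 7.000000000… (decimal).
Sandwich: α(G)=7 ≤ ϑ(G)=7 ≤ χ(Ḡ)=7 (collapsed).

7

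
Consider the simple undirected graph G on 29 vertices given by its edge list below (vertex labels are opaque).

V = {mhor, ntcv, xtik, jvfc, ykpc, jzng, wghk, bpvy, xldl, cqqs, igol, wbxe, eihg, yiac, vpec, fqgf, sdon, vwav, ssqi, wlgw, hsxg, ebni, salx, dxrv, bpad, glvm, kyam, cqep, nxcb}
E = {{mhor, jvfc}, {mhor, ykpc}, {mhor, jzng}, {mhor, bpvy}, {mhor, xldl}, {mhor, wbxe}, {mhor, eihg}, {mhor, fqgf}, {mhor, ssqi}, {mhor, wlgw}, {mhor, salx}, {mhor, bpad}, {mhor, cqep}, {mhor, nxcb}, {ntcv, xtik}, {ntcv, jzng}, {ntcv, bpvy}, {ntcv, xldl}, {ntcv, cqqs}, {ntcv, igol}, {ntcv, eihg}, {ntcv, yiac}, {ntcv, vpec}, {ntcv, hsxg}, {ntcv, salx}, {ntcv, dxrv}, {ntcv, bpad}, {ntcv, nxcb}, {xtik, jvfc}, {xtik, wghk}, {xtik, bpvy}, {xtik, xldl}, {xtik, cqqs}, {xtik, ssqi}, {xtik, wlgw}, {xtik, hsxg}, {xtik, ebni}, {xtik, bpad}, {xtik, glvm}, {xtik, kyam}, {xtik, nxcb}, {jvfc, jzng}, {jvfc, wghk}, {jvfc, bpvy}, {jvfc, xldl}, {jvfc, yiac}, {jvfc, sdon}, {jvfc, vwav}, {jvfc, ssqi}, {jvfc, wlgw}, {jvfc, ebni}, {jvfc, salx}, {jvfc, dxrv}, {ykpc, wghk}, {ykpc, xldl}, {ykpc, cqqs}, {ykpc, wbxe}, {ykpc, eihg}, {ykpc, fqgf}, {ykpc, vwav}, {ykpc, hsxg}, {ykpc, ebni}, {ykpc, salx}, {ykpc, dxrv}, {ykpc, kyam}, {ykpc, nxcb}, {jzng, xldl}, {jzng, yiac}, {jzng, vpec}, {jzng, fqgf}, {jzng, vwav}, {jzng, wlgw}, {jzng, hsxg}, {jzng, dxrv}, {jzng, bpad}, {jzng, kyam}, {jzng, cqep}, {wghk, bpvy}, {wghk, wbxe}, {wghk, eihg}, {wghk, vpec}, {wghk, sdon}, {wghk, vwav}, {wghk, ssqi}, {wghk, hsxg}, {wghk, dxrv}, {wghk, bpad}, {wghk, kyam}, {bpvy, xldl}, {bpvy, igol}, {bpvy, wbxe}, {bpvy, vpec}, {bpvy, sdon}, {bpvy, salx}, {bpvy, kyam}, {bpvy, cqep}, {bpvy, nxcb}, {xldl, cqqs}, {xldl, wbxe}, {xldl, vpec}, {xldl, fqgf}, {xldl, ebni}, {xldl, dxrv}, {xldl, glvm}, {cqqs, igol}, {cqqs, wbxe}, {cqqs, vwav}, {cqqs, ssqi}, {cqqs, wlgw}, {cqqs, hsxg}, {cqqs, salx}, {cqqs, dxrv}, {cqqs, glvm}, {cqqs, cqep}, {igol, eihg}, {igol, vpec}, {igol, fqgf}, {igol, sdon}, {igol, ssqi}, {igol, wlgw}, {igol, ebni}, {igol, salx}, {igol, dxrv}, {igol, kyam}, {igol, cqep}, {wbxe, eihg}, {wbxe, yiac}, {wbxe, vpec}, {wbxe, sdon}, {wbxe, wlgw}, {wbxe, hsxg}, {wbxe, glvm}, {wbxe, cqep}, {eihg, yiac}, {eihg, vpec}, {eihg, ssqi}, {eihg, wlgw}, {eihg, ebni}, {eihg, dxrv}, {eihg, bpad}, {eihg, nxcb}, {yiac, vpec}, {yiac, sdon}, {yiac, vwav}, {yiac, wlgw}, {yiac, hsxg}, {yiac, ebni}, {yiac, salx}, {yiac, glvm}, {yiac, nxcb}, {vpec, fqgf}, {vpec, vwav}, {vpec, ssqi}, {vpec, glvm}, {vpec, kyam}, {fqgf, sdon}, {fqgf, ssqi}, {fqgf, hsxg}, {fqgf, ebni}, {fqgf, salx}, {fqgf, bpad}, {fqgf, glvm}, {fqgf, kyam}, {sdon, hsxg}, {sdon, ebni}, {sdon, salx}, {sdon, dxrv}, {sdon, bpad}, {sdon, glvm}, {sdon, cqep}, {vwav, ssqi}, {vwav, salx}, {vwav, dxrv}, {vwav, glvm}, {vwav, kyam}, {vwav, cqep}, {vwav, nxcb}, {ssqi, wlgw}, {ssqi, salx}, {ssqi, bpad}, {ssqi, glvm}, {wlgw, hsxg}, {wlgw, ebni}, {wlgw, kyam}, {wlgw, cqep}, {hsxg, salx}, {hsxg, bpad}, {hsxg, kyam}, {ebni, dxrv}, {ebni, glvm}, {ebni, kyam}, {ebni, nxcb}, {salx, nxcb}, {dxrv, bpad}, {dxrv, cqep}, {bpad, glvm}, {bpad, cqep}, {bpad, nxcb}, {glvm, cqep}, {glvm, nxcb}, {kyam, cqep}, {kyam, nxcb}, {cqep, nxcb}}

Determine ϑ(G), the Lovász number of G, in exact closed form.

sqrt(29)

Vertex ntcv has 14 neighbors: xtik, jzng, bpvy, xldl, cqqs, igol, eihg, yiac, vpec, hsxg, salx, dxrv, bpad, nxcb.
deg(hsxg) = 14; N(hsxg) = {ntcv, xtik, ykpc, jzng, wghk, cqqs, wbxe, yiac, fqgf, sdon, wlgw, salx, bpad, kyam}.
deg(ebni) = 14; N(ebni) = {xtik, jvfc, ykpc, xldl, igol, eihg, yiac, fqgf, sdon, wlgw, dxrv, glvm, kyam, nxcb}.
Vertex cqep has 14 neighbors: mhor, jzng, bpvy, cqqs, igol, wbxe, sdon, vwav, wlgw, dxrv, bpad, glvm, kyam, nxcb.
Regular of degree 14 on 29 vertices: SR(29,14,6,7) — a Paley graph.
spec(A) ≈ [14.0, 2.19258, -3.19258] (distinct, 5 d.p.).
Lovász (edge-transitive): ϑ = −29·(-sqrt(29)/2 - 1/2)/((14)−(-sqrt(29)/2 - 1/2)) = sqrt(29).
= 5.38516… (decimal).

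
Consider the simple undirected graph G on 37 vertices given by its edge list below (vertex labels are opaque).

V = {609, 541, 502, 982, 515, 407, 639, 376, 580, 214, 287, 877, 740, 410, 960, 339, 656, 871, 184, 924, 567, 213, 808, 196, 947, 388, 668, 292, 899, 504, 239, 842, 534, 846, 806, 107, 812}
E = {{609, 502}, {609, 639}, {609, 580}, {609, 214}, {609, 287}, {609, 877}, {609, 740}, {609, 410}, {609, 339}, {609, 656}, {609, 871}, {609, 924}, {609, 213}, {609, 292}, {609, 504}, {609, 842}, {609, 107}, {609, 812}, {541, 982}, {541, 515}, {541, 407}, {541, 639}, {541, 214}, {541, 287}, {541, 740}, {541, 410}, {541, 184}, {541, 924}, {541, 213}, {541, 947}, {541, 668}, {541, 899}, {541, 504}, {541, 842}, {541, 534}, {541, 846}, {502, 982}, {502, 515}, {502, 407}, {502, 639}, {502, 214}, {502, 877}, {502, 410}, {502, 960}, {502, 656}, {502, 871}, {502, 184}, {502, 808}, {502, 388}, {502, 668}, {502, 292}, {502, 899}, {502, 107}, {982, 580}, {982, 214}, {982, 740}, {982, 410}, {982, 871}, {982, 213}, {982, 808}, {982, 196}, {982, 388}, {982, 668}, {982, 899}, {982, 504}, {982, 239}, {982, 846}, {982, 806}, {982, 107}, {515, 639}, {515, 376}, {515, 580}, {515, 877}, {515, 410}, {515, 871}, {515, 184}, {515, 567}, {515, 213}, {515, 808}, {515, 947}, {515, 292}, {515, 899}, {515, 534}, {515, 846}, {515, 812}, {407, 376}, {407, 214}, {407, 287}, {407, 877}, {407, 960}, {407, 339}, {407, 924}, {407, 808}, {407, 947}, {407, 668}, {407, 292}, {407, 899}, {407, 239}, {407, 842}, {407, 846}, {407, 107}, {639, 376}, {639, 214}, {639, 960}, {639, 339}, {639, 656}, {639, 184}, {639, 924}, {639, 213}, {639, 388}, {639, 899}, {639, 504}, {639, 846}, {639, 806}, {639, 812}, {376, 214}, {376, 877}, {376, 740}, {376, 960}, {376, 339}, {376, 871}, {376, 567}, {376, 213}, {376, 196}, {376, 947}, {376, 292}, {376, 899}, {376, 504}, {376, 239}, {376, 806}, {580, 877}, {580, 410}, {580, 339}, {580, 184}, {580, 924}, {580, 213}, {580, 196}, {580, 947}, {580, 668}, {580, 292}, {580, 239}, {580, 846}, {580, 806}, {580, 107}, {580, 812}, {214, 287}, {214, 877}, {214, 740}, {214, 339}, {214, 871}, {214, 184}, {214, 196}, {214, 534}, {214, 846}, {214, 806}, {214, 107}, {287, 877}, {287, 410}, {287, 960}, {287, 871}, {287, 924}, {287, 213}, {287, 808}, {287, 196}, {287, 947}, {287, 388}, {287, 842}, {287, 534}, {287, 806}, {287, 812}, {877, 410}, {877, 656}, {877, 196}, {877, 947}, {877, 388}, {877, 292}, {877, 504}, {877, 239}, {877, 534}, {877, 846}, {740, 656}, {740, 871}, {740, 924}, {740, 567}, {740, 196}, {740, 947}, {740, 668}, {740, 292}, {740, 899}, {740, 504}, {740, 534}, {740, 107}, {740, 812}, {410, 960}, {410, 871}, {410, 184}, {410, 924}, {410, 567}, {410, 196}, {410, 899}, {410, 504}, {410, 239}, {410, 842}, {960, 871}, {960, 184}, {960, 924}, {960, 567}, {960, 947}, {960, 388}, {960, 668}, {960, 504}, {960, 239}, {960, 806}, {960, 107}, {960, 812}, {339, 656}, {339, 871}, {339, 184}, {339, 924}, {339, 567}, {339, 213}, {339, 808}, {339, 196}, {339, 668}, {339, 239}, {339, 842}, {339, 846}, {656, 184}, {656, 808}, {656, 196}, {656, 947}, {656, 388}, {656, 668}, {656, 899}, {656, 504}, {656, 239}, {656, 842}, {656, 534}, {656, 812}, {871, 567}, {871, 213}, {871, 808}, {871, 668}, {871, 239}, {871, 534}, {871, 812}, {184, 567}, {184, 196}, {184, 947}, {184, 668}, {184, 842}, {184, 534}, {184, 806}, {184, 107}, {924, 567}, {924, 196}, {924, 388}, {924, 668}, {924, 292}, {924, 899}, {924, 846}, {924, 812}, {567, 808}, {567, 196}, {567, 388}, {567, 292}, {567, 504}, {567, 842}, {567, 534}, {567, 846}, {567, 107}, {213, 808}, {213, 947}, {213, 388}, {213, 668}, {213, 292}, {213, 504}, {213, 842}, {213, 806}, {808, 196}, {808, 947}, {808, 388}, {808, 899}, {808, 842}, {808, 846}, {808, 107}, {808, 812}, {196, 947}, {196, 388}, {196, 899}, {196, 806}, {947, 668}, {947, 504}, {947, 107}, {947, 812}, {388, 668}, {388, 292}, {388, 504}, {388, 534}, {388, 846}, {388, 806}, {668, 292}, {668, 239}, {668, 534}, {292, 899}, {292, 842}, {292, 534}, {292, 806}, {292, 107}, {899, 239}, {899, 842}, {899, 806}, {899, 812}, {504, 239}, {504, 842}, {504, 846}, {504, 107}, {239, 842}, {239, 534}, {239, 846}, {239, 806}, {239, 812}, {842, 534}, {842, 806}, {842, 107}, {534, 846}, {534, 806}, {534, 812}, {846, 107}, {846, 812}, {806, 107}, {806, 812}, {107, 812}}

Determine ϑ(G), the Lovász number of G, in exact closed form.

sqrt(37)

deg(388) = 18; N(388) = {502, 982, 639, 287, 877, 960, 656, 924, 567, 213, 808, 196, 668, 292, 504, 534, 846, 806}.
N(812) = {609, 515, 639, 580, 287, 740, 960, 656, 871, 924, 808, 947, 899, 239, 534, 846, 806, 107}, |N(812)| = 18.
deg(376) = 18; N(376) = {515, 407, 639, 214, 877, 740, 960, 339, 871, 567, 213, 196, 947, 292, 899, 504, 239, 806}.
N(410) = {609, 541, 502, 982, 515, 580, 287, 877, 960, 871, 184, 924, 567, 196, 899, 504, 239, 842}, |N(410)| = 18.
18-regular, N=37; strongly regular (37,18,8,9).
A has 3 distinct eigenvalues ≈ [18.0, 2.541, -3.541].
Lovász (edge-transitive): ϑ = −37·(-sqrt(37)/2 - 1/2)/((18)−(-sqrt(37)/2 - 1/2)) = sqrt(37).
= 6.08276253… (decimal).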